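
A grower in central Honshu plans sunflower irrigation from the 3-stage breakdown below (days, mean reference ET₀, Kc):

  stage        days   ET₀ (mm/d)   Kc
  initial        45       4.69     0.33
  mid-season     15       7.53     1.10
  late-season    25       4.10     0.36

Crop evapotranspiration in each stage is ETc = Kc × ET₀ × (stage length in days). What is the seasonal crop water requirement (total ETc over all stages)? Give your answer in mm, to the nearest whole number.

231 mm

initial: 0.33 × 4.69 × 45 = 69.65 mm
mid-season: 1.10 × 7.53 × 15 = 124.25 mm
late-season: 0.36 × 4.10 × 25 = 36.90 mm
Seasonal total = 230.80 mm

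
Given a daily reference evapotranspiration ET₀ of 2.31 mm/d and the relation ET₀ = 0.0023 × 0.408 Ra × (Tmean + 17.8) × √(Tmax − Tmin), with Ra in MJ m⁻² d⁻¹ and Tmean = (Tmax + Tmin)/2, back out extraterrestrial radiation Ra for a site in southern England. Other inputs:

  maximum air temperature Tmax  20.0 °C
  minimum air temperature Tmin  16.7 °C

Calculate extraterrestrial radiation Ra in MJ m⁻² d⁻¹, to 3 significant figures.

Tmean = (20.0+16.7)/2 = 18.35 °C; ΔT = 3.3
Ra = ET₀ / [0.0023 × 0.408 × (Tmean+17.8) × √ΔT]
   = 2.31 / (0.0023 × 0.408 × 36.15 × 1.8166) = 37.485 MJ m⁻² d⁻¹

37.5 MJ m⁻² d⁻¹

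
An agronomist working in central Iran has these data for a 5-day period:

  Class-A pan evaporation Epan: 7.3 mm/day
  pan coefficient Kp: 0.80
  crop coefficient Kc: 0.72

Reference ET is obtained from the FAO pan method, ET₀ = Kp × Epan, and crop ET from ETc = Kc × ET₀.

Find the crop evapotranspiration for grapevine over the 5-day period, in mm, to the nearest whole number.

ET₀ = 0.80 × 7.3 = 5.8400 mm/d
ETc = Kc × ET₀ = 0.72 × 5.8400 = 4.2048 mm/d
Over 5 days: 4.2048 × 5 = 21.024 mm

21 mm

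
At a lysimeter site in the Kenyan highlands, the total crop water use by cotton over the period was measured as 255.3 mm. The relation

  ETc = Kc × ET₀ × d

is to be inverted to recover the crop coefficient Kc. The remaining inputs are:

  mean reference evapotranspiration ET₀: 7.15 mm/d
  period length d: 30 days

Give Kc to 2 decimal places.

ETc = Kc × ET₀ × d  ⇒  Kc = ETc / (ET₀ × d)
Kc = 255.3 / (7.15 × 30) = 255.3 / 214.50 = 1.1902

1.19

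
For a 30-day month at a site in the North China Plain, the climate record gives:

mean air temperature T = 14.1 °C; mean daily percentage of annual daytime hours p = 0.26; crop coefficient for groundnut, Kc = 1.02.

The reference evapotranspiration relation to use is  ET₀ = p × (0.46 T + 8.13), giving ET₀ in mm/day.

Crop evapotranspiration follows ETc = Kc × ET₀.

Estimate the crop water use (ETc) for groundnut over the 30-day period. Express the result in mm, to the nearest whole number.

ET₀ = 0.26 × (0.46 × 14.1 + 8.13) = 0.26 × 14.616 = 3.8002 mm/d
ETc = Kc × ET₀ = 1.02 × 3.8002 = 3.8762 mm/d
Over 30 days: 3.8762 × 30 = 116.286 mm

116 mm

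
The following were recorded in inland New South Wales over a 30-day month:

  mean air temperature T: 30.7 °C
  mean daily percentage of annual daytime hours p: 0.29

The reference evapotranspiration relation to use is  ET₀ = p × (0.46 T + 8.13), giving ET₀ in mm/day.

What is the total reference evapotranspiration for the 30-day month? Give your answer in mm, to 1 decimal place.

193.6 mm

ET₀ = 0.29 × (0.46 × 30.7 + 8.13) = 0.29 × 22.252 = 6.4531 mm/d
Monthly total = 6.4531 × 30 = 193.593 mm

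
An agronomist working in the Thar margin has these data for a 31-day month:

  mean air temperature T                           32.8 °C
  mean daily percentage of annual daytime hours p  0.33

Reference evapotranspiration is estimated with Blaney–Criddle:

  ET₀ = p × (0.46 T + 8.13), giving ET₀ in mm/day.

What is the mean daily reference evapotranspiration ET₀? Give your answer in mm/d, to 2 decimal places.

ET₀ = 0.33 × (0.46 × 32.8 + 8.13) = 0.33 × 23.218 = 7.6619 mm/d

7.66 mm/d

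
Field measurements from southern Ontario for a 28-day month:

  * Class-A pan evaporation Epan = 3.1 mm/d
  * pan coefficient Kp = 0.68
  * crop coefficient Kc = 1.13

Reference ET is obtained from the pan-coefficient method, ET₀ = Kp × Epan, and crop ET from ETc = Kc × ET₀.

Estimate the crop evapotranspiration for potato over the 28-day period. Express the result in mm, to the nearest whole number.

ET₀ = 0.68 × 3.1 = 2.1080 mm/d
ETc = Kc × ET₀ = 1.13 × 2.1080 = 2.3820 mm/d
Over 28 days: 2.3820 × 28 = 66.696 mm

67 mm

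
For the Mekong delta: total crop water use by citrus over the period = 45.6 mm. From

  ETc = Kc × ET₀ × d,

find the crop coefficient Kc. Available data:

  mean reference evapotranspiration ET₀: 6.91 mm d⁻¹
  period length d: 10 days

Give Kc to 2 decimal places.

0.66

ETc = Kc × ET₀ × d  ⇒  Kc = ETc / (ET₀ × d)
Kc = 45.6 / (6.91 × 10) = 45.6 / 69.10 = 0.6599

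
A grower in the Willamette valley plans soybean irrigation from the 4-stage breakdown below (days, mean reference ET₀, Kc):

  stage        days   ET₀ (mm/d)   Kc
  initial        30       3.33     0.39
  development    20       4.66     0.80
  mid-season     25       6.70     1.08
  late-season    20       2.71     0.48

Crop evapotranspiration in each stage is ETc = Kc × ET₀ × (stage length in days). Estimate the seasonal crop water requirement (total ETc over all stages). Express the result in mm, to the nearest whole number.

320 mm

initial: 0.39 × 3.33 × 30 = 38.96 mm
development: 0.80 × 4.66 × 20 = 74.56 mm
mid-season: 1.08 × 6.70 × 25 = 180.90 mm
late-season: 0.48 × 2.71 × 20 = 26.02 mm
Seasonal total = 320.44 mm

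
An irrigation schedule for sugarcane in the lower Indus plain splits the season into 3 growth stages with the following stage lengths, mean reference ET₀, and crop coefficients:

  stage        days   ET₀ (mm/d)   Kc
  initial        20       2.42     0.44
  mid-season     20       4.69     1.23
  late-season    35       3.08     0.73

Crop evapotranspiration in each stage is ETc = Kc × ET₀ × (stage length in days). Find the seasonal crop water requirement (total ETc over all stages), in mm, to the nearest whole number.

215 mm

initial: 0.44 × 2.42 × 20 = 21.30 mm
mid-season: 1.23 × 4.69 × 20 = 115.37 mm
late-season: 0.73 × 3.08 × 35 = 78.69 mm
Seasonal total = 215.36 mm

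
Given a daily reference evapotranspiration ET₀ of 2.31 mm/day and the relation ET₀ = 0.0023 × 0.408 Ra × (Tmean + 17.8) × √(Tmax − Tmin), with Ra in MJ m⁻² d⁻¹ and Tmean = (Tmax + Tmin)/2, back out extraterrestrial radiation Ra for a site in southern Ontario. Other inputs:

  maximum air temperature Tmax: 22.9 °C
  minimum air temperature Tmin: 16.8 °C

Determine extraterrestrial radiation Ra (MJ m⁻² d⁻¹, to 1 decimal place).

26.5 MJ m⁻² d⁻¹

Tmean = (22.9+16.8)/2 = 19.85 °C; ΔT = 6.1
Ra = ET₀ / [0.0023 × 0.408 × (Tmean+17.8) × √ΔT]
   = 2.31 / (0.0023 × 0.408 × 37.65 × 2.4698) = 26.473 MJ m⁻² d⁻¹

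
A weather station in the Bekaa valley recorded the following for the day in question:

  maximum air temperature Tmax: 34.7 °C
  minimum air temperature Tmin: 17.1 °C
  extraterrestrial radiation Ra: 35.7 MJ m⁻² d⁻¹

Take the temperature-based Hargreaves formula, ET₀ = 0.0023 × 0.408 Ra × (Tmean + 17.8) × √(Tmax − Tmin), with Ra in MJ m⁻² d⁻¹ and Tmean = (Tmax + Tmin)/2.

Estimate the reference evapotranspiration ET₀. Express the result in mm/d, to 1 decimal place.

6.1 mm/d

Tmean = (34.7 + 17.1)/2 = 25.90 °C
0.408 Ra = 0.408 × 35.7 = 14.5656 mm/d equivalent
ET₀ = 0.0023 × 14.5656 × (25.90 + 17.8) × √17.6 = 0.0023 × 14.5656 × 43.70 × 4.1952 = 6.1417 mm/d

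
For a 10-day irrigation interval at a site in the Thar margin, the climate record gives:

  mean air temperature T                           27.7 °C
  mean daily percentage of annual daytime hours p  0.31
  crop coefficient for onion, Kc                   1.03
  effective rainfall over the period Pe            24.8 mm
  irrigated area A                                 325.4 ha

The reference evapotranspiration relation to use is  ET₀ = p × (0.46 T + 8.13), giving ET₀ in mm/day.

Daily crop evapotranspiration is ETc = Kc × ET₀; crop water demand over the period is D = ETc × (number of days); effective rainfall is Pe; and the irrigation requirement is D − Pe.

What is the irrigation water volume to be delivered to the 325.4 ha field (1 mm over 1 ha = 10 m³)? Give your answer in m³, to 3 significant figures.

ET₀ = 0.31 × (0.46 × 27.7 + 8.13) = 0.31 × 20.872 = 6.4703 mm/d
ETc = Kc × ET₀ = 1.03 × 6.4703 = 6.6644 mm/d
Crop demand D = ETc × 10 d = 6.6644 × 10 = 66.644 mm
D − Pe = 66.644 − 24.8 = 41.844 mm
Volume = 41.844 mm × 325.4 ha × 10 = 136160.4 m³

136000 m³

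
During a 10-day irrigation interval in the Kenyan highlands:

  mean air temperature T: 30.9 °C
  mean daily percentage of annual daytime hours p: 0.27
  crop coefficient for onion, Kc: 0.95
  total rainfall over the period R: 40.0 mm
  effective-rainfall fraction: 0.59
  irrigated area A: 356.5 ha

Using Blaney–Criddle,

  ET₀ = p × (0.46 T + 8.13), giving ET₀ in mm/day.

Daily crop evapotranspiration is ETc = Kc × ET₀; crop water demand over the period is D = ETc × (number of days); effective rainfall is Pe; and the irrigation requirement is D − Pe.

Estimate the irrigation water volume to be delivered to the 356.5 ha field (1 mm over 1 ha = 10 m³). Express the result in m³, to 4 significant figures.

120200 m³

ET₀ = 0.27 × (0.46 × 30.9 + 8.13) = 0.27 × 22.344 = 6.0329 mm/d
ETc = Kc × ET₀ = 0.95 × 6.0329 = 5.7313 mm/d
Crop demand D = ETc × 10 d = 5.7313 × 10 = 57.313 mm
Pe = 0.59 × 40.0 = 23.600 mm
D − Pe = 57.313 − 23.600 = 33.713 mm
Volume = 33.713 mm × 356.5 ha × 10 = 120186.8 m³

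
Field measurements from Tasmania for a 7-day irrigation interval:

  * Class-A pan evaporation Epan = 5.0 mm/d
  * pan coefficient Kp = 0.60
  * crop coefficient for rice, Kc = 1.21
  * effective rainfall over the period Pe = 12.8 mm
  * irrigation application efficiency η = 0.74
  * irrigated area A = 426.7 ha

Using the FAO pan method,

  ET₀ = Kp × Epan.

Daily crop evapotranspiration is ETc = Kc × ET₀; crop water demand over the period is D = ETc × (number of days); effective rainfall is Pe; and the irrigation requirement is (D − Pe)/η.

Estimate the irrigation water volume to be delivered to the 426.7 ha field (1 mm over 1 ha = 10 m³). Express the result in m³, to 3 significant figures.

ET₀ = 0.60 × 5.0 = 3.0000 mm/d
ETc = Kc × ET₀ = 1.21 × 3.0000 = 3.6300 mm/d
Crop demand D = ETc × 7 d = 3.6300 × 7 = 25.410 mm
D − Pe = 25.410 − 12.8 = 12.610 mm
Gross irrigation = 12.610 / 0.74 = 17.041 mm
Volume = 17.041 mm × 426.7 ha × 10 = 72713.9 m³

72700 m³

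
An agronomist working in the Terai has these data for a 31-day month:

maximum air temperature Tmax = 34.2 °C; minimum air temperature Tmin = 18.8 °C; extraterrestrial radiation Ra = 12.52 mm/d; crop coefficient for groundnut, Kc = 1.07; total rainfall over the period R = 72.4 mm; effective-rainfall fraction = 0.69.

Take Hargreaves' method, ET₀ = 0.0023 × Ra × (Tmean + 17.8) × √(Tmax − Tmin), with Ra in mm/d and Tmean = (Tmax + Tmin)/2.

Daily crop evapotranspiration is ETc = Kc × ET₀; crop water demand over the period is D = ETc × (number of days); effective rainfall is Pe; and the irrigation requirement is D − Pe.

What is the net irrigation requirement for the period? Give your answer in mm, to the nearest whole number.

116 mm

Tmean = (34.2 + 18.8)/2 = 26.50 °C
ET₀ = 0.0023 × 12.52 × (26.50 + 17.8) × √15.4 = 0.0023 × 12.52 × 44.30 × 3.9243 = 5.0061 mm/d
ETc = Kc × ET₀ = 1.07 × 5.0061 = 5.3565 mm/d
Crop demand D = ETc × 31 d = 5.3565 × 31 = 166.052 mm
Pe = 0.69 × 72.4 = 49.956 mm
D − Pe = 166.052 − 49.956 = 116.096 mm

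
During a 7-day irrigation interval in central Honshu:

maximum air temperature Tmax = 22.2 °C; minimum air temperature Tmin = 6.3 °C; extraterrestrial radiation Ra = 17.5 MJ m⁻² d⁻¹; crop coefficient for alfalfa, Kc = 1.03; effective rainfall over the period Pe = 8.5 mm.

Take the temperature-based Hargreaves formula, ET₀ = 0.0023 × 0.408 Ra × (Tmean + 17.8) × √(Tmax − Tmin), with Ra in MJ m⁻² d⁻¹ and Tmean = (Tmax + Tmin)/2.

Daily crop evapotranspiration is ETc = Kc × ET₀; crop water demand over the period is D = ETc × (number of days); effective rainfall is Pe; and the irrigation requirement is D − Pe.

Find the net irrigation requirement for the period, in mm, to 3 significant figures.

6.63 mm

Tmean = (22.2 + 6.3)/2 = 14.25 °C
0.408 Ra = 0.408 × 17.5 = 7.1400 mm/d equivalent
ET₀ = 0.0023 × 7.1400 × (14.25 + 17.8) × √15.9 = 0.0023 × 7.1400 × 32.05 × 3.9875 = 2.0987 mm/d
ETc = Kc × ET₀ = 1.03 × 2.0987 = 2.1617 mm/d
Crop demand D = ETc × 7 d = 2.1617 × 7 = 15.132 mm
D − Pe = 15.132 − 8.5 = 6.632 mm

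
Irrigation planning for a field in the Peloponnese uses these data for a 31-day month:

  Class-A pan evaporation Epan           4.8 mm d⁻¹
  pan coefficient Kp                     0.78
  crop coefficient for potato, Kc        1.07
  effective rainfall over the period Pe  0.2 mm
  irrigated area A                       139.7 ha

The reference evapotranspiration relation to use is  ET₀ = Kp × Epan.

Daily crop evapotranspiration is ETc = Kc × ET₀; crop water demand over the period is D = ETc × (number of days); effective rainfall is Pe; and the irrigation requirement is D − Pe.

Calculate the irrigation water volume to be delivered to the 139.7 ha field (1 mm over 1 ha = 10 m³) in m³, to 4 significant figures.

173200 m³

ET₀ = 0.78 × 4.8 = 3.7440 mm/d
ETc = Kc × ET₀ = 1.07 × 3.7440 = 4.0061 mm/d
Crop demand D = ETc × 31 d = 4.0061 × 31 = 124.189 mm
D − Pe = 124.189 − 0.2 = 123.989 mm
Volume = 123.989 mm × 139.7 ha × 10 = 173212.6 m³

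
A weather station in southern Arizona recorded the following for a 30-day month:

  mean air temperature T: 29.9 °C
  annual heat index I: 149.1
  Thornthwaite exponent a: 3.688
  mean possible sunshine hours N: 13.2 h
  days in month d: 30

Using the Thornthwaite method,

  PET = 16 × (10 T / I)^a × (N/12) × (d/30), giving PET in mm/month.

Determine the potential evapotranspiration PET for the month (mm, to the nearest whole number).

229 mm

10T/I = 10 × 29.9 / 149.1 = 2.0054
(10T/I)^a = 2.0054^3.688 = 13.0172
Uncorrected PET = 16 × 13.0172 = 208.275 mm
Correction = (N/12)(d/30) = (13.2/12)(30/30) = 1.1000
PET = 208.275 × 1.1000 = 229.103 mm/month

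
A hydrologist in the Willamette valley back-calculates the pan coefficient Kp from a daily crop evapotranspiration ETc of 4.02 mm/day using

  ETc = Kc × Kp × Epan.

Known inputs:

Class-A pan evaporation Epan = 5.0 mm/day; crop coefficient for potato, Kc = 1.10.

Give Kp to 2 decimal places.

0.73

ETc = Kc × Kp × Epan  ⇒  Kp = ETc / (Kc × Epan)
Kp = 4.02 / (1.10 × 5.0) = 4.02 / 5.500 = 0.7309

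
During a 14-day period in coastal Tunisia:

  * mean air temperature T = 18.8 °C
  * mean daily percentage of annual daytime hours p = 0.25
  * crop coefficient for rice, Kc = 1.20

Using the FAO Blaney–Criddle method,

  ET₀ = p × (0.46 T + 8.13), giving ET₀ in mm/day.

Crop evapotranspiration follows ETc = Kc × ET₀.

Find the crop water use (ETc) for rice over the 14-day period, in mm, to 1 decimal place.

ET₀ = 0.25 × (0.46 × 18.8 + 8.13) = 0.25 × 16.778 = 4.1945 mm/d
ETc = Kc × ET₀ = 1.20 × 4.1945 = 5.0334 mm/d
Over 14 days: 5.0334 × 14 = 70.468 mm

70.5 mm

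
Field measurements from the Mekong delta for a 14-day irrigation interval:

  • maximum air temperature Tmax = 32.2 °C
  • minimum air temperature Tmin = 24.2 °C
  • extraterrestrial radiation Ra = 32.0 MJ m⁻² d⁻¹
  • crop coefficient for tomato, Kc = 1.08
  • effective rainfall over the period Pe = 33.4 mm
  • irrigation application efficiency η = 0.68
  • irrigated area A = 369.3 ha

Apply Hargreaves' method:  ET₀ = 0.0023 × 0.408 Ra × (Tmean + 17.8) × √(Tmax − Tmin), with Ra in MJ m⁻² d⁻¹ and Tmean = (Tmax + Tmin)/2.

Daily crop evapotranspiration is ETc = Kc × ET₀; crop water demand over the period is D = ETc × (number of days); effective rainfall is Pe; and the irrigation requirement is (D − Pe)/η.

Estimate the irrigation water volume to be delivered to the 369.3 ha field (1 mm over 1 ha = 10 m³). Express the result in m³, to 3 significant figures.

Tmean = (32.2 + 24.2)/2 = 28.20 °C
0.408 Ra = 0.408 × 32.0 = 13.0560 mm/d equivalent
ET₀ = 0.0023 × 13.0560 × (28.20 + 17.8) × √8.0 = 0.0023 × 13.0560 × 46.00 × 2.8284 = 3.9069 mm/d
ETc = Kc × ET₀ = 1.08 × 3.9069 = 4.2195 mm/d
Crop demand D = ETc × 14 d = 4.2195 × 14 = 59.073 mm
D − Pe = 59.073 − 33.4 = 25.673 mm
Gross irrigation = 25.673 / 0.68 = 37.754 mm
Volume = 37.754 mm × 369.3 ha × 10 = 139425.5 m³

139000 m³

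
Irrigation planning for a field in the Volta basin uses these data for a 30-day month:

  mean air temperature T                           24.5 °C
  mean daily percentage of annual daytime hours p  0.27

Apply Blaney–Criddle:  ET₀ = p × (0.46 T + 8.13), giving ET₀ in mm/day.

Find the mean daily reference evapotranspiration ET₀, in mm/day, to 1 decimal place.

ET₀ = 0.27 × (0.46 × 24.5 + 8.13) = 0.27 × 19.400 = 5.2380 mm/d

5.2 mm/day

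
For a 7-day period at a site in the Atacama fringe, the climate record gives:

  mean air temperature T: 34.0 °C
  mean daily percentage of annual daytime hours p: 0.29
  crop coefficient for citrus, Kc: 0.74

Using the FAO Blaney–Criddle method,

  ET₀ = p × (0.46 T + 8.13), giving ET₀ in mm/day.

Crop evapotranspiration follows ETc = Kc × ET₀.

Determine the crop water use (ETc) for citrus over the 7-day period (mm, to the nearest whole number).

36 mm

ET₀ = 0.29 × (0.46 × 34.0 + 8.13) = 0.29 × 23.770 = 6.8933 mm/d
ETc = Kc × ET₀ = 0.74 × 6.8933 = 5.1010 mm/d
Over 7 days: 5.1010 × 7 = 35.707 mm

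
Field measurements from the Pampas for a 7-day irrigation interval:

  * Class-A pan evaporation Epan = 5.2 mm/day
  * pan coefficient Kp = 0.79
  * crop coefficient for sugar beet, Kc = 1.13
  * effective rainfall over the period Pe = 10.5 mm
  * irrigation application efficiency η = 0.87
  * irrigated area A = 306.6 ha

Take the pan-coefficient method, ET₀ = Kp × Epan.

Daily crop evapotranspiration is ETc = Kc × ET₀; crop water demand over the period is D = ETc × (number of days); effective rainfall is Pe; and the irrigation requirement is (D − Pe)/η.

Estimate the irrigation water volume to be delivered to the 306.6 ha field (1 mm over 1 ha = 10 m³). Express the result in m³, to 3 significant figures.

77500 m³

ET₀ = 0.79 × 5.2 = 4.1080 mm/d
ETc = Kc × ET₀ = 1.13 × 4.1080 = 4.6420 mm/d
Crop demand D = ETc × 7 d = 4.6420 × 7 = 32.494 mm
D − Pe = 32.494 − 10.5 = 21.994 mm
Gross irrigation = 21.994 / 0.87 = 25.280 mm
Volume = 25.280 mm × 306.6 ha × 10 = 77508.5 m³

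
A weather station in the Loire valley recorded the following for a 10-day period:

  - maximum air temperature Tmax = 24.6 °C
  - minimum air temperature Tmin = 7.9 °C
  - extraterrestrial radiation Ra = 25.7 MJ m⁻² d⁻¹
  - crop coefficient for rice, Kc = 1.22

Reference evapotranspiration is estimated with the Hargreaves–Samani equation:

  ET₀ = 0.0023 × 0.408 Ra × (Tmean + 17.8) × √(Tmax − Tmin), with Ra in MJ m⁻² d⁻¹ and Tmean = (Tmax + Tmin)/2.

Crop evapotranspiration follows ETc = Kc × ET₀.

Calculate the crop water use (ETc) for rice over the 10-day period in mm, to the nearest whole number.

41 mm

Tmean = (24.6 + 7.9)/2 = 16.25 °C
0.408 Ra = 0.408 × 25.7 = 10.4856 mm/d equivalent
ET₀ = 0.0023 × 10.4856 × (16.25 + 17.8) × √16.7 = 0.0023 × 10.4856 × 34.05 × 4.0866 = 3.3558 mm/d
ETc = Kc × ET₀ = 1.22 × 3.3558 = 4.0941 mm/d
Over 10 days: 4.0941 × 10 = 40.941 mm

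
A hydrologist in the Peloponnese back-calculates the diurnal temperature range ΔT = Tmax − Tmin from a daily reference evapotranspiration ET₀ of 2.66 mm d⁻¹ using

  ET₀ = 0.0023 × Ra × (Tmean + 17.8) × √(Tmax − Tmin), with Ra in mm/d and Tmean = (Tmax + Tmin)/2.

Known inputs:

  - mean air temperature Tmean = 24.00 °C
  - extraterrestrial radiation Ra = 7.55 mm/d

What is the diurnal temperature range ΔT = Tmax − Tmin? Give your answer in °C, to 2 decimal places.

13.43 °C

√ΔT = ET₀ / [0.0023 × Ra × (Tmean+17.8)] = 2.66 / (0.0023 × 7.55 × 41.80) = 3.6646
ΔT = 3.6646² = 13.429 °C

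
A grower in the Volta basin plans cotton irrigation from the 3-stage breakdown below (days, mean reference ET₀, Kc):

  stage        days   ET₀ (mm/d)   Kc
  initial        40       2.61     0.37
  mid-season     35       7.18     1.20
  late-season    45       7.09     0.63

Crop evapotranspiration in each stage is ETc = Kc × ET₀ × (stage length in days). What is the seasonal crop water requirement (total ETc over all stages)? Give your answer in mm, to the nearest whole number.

541 mm

initial: 0.37 × 2.61 × 40 = 38.63 mm
mid-season: 1.20 × 7.18 × 35 = 301.56 mm
late-season: 0.63 × 7.09 × 45 = 201.00 mm
Seasonal total = 541.19 mm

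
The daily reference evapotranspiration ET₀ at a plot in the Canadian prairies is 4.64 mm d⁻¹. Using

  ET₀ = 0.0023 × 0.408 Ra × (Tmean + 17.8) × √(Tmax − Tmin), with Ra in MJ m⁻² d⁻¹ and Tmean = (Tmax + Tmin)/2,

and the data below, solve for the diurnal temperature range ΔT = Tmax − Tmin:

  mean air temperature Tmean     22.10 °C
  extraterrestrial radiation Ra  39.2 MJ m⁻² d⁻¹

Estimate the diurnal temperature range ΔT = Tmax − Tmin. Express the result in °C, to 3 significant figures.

√ΔT = ET₀ / [0.0023 × 0.408 × Ra × (Tmean+17.8)] = 4.64 / (0.0023 × 15.9936 × 39.90) = 3.1613
ΔT = 3.1613² = 9.994 °C

9.99 °C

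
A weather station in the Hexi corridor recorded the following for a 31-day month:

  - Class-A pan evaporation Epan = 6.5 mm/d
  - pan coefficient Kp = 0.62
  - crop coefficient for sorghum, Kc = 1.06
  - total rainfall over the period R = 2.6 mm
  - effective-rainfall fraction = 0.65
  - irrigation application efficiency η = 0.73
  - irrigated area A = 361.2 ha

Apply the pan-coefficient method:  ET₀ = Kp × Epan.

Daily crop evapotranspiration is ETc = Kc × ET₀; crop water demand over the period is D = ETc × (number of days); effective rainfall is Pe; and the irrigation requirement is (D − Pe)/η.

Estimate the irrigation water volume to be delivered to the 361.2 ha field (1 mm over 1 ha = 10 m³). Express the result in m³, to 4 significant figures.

ET₀ = 0.62 × 6.5 = 4.0300 mm/d
ETc = Kc × ET₀ = 1.06 × 4.0300 = 4.2718 mm/d
Crop demand D = ETc × 31 d = 4.2718 × 31 = 132.426 mm
Pe = 0.65 × 2.6 = 1.690 mm
D − Pe = 132.426 − 1.690 = 130.736 mm
Gross irrigation = 130.736 / 0.73 = 179.090 mm
Volume = 179.090 mm × 361.2 ha × 10 = 646873.1 m³

646900 m³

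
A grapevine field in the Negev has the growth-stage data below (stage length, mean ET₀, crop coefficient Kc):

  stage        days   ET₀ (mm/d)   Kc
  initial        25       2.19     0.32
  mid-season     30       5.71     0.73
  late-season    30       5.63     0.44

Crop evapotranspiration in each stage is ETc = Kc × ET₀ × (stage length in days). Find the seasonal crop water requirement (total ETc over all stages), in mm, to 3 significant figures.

217 mm

initial: 0.32 × 2.19 × 25 = 17.52 mm
mid-season: 0.73 × 5.71 × 30 = 125.05 mm
late-season: 0.44 × 5.63 × 30 = 74.32 mm
Seasonal total = 216.89 mm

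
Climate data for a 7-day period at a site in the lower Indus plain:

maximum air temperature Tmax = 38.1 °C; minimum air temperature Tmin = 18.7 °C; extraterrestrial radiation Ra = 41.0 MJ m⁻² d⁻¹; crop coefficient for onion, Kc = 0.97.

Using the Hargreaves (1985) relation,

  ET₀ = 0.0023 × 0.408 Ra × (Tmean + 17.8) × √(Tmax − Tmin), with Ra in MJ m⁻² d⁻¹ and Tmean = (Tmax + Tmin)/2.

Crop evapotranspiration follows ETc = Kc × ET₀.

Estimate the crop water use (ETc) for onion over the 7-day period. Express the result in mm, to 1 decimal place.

53.2 mm

Tmean = (38.1 + 18.7)/2 = 28.40 °C
0.408 Ra = 0.408 × 41.0 = 16.7280 mm/d equivalent
ET₀ = 0.0023 × 16.7280 × (28.40 + 17.8) × √19.4 = 0.0023 × 16.7280 × 46.20 × 4.4045 = 7.8291 mm/d
ETc = Kc × ET₀ = 0.97 × 7.8291 = 7.5942 mm/d
Over 7 days: 7.5942 × 7 = 53.159 mm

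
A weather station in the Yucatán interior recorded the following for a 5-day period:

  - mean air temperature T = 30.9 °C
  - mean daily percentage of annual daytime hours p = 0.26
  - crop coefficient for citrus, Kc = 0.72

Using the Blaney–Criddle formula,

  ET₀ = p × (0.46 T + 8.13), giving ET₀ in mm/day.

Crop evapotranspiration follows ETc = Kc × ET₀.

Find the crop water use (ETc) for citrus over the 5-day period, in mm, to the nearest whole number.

21 mm

ET₀ = 0.26 × (0.46 × 30.9 + 8.13) = 0.26 × 22.344 = 5.8094 mm/d
ETc = Kc × ET₀ = 0.72 × 5.8094 = 4.1828 mm/d
Over 5 days: 4.1828 × 5 = 20.914 mm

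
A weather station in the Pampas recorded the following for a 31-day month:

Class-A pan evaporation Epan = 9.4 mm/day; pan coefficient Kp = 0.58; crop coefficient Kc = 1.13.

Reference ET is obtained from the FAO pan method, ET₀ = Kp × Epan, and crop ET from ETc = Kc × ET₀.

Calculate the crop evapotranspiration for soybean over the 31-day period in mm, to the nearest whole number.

ET₀ = 0.58 × 9.4 = 5.4520 mm/d
ETc = Kc × ET₀ = 1.13 × 5.4520 = 6.1608 mm/d
Over 31 days: 6.1608 × 31 = 190.985 mm

191 mm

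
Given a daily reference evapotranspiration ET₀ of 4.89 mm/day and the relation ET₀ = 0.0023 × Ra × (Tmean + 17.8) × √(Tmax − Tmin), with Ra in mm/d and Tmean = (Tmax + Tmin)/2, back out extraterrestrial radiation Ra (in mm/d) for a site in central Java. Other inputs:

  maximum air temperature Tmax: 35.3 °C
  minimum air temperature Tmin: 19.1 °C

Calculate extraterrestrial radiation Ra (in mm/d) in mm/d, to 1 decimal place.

11.7 mm/d

Tmean = 27.20 °C; √ΔT = 4.0249
Ra = ET₀ / [0.0023 × (Tmean+17.8) × √ΔT] = 4.89 / (0.0023 × 45.00 × 4.0249) = 11.739 mm/d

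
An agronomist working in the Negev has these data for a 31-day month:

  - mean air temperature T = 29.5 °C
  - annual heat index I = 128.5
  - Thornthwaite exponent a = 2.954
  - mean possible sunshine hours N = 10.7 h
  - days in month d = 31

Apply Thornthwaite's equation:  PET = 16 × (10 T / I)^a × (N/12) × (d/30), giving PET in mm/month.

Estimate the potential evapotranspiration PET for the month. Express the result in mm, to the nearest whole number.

10T/I = 10 × 29.5 / 128.5 = 2.2957
(10T/I)^a = 2.2957^2.954 = 11.6451
Uncorrected PET = 16 × 11.6451 = 186.322 mm
Correction = (N/12)(d/30) = (10.7/12)(31/30) = 0.9214
PET = 186.322 × 0.9214 = 171.677 mm/month

172 mm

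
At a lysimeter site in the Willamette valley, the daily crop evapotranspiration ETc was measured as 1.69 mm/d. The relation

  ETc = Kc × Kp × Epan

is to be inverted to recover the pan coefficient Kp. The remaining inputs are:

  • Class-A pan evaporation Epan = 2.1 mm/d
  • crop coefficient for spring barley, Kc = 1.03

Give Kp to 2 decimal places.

0.78

ETc = Kc × Kp × Epan  ⇒  Kp = ETc / (Kc × Epan)
Kp = 1.69 / (1.03 × 2.1) = 1.69 / 2.163 = 0.7813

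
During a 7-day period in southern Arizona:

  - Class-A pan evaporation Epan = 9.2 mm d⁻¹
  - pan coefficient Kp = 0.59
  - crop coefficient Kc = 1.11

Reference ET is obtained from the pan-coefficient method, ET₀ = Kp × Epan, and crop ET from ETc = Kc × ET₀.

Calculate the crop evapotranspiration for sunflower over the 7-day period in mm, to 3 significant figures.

42.2 mm

ET₀ = 0.59 × 9.2 = 5.4280 mm/d
ETc = Kc × ET₀ = 1.11 × 5.4280 = 6.0251 mm/d
Over 7 days: 6.0251 × 7 = 42.176 mm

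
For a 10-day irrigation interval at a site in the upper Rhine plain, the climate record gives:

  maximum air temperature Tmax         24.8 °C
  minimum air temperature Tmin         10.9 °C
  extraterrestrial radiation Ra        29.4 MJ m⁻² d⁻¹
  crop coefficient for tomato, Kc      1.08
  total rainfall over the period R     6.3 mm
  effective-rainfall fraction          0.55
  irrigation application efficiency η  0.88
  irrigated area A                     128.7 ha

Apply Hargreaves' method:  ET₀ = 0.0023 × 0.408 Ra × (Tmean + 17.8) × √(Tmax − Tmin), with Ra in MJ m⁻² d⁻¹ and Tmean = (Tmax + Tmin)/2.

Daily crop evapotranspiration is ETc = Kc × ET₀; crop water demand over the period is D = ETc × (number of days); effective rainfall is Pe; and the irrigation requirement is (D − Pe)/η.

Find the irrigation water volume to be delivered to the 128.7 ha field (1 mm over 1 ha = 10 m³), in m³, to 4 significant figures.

52850 m³

Tmean = (24.8 + 10.9)/2 = 17.85 °C
0.408 Ra = 0.408 × 29.4 = 11.9952 mm/d equivalent
ET₀ = 0.0023 × 11.9952 × (17.85 + 17.8) × √13.9 = 0.0023 × 11.9952 × 35.65 × 3.7283 = 3.6670 mm/d
ETc = Kc × ET₀ = 1.08 × 3.6670 = 3.9604 mm/d
Crop demand D = ETc × 10 d = 3.9604 × 10 = 39.604 mm
Pe = 0.55 × 6.3 = 3.465 mm
D − Pe = 39.604 − 3.465 = 36.139 mm
Gross irrigation = 36.139 / 0.88 = 41.067 mm
Volume = 41.067 mm × 128.7 ha × 10 = 52853.2 m³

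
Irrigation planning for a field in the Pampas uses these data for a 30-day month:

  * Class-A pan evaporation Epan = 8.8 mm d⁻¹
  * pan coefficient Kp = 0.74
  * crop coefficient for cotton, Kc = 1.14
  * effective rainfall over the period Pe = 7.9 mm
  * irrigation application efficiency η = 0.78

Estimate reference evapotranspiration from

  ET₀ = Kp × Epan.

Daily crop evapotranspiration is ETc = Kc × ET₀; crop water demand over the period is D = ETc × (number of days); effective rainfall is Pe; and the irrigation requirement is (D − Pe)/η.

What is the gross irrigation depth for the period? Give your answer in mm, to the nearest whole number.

275 mm

ET₀ = 0.74 × 8.8 = 6.5120 mm/d
ETc = Kc × ET₀ = 1.14 × 6.5120 = 7.4237 mm/d
Crop demand D = ETc × 30 d = 7.4237 × 30 = 222.711 mm
D − Pe = 222.711 − 7.9 = 214.811 mm
Gross irrigation = 214.811 / 0.78 = 275.399 mm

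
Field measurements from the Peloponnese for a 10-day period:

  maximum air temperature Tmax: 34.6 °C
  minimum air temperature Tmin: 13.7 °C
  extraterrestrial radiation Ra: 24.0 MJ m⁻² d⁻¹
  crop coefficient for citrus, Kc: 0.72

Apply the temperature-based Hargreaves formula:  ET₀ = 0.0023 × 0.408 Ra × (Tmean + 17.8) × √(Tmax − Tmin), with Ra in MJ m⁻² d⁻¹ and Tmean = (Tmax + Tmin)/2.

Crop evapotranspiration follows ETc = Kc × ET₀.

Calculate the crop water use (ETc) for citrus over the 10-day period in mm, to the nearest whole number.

31 mm

Tmean = (34.6 + 13.7)/2 = 24.15 °C
0.408 Ra = 0.408 × 24.0 = 9.7920 mm/d equivalent
ET₀ = 0.0023 × 9.7920 × (24.15 + 17.8) × √20.9 = 0.0023 × 9.7920 × 41.95 × 4.5717 = 4.3193 mm/d
ETc = Kc × ET₀ = 0.72 × 4.3193 = 3.1099 mm/d
Over 10 days: 3.1099 × 10 = 31.099 mm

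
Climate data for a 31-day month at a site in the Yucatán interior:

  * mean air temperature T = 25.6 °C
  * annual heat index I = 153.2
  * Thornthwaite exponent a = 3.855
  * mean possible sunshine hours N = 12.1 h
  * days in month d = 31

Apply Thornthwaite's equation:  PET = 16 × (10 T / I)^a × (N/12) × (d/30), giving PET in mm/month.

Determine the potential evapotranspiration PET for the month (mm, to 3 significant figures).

10T/I = 10 × 25.6 / 153.2 = 1.6710
(10T/I)^a = 1.6710^3.855 = 7.2373
Uncorrected PET = 16 × 7.2373 = 115.797 mm
Correction = (N/12)(d/30) = (12.1/12)(31/30) = 1.0419
PET = 115.797 × 1.0419 = 120.649 mm/month

121 mm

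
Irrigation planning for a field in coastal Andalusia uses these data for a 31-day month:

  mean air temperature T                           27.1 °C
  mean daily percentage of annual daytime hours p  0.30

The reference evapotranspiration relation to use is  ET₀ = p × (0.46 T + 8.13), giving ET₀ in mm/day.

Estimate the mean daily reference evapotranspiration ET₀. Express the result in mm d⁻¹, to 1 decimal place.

ET₀ = 0.30 × (0.46 × 27.1 + 8.13) = 0.30 × 20.596 = 6.1788 mm/d

6.2 mm d⁻¹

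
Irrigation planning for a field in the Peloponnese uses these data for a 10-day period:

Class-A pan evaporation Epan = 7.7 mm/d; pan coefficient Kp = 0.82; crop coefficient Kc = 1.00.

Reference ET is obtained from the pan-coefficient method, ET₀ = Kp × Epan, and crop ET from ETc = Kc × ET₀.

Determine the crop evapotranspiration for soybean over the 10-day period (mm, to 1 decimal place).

63.1 mm

ET₀ = 0.82 × 7.7 = 6.3140 mm/d
ETc = Kc × ET₀ = 1.00 × 6.3140 = 6.3140 mm/d
Over 10 days: 6.3140 × 10 = 63.140 mm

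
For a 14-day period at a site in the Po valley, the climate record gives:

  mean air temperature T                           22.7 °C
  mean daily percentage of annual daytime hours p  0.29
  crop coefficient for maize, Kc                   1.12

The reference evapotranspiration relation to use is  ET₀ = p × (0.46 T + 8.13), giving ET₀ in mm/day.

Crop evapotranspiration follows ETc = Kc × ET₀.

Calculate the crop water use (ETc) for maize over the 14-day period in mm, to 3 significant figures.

84.5 mm

ET₀ = 0.29 × (0.46 × 22.7 + 8.13) = 0.29 × 18.572 = 5.3859 mm/d
ETc = Kc × ET₀ = 1.12 × 5.3859 = 6.0322 mm/d
Over 14 days: 6.0322 × 14 = 84.451 mm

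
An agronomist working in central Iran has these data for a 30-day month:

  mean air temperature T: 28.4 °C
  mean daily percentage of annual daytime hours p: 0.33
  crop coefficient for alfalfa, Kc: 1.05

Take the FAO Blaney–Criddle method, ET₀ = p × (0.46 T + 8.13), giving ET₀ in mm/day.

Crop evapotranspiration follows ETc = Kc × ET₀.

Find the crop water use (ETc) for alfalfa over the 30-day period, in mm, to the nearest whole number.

220 mm

ET₀ = 0.33 × (0.46 × 28.4 + 8.13) = 0.33 × 21.194 = 6.9940 mm/d
ETc = Kc × ET₀ = 1.05 × 6.9940 = 7.3437 mm/d
Over 30 days: 7.3437 × 30 = 220.311 mm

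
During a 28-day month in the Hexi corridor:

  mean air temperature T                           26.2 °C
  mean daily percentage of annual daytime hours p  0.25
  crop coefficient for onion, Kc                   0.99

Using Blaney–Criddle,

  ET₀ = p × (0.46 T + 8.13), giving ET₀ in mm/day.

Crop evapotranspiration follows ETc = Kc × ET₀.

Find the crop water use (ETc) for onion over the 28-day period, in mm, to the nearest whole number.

140 mm

ET₀ = 0.25 × (0.46 × 26.2 + 8.13) = 0.25 × 20.182 = 5.0455 mm/d
ETc = Kc × ET₀ = 0.99 × 5.0455 = 4.9950 mm/d
Over 28 days: 4.9950 × 28 = 139.860 mm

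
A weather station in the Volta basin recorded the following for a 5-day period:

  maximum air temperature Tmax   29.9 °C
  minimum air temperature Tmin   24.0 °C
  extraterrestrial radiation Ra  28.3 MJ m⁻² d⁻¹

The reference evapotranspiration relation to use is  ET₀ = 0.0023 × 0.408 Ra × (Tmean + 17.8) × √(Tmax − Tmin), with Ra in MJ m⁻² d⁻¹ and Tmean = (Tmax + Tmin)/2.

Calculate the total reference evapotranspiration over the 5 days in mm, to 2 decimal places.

14.43 mm

Tmean = (29.9 + 24.0)/2 = 26.95 °C
0.408 Ra = 0.408 × 28.3 = 11.5464 mm/d equivalent
ET₀ = 0.0023 × 11.5464 × (26.95 + 17.8) × √5.9 = 0.0023 × 11.5464 × 44.75 × 2.4290 = 2.8867 mm/d
Over 5 days: 2.8867 × 5 = 14.434 mm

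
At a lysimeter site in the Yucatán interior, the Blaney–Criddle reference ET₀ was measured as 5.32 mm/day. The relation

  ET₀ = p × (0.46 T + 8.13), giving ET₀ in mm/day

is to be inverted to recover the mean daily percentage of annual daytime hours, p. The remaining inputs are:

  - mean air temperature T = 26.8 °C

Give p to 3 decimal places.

0.260

p = ET₀ / (0.46 T + 8.13) = 5.32 / (0.46 × 26.8 + 8.13) = 5.32 / 20.458 = 0.2600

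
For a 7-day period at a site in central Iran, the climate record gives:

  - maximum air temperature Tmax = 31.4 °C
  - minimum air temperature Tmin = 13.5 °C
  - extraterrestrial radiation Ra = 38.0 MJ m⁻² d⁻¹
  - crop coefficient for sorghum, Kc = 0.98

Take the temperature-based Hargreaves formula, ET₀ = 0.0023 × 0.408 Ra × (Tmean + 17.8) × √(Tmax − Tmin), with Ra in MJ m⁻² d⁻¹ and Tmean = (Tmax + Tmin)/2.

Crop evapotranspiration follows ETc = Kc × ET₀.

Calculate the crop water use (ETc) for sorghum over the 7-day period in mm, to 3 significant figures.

41.7 mm

Tmean = (31.4 + 13.5)/2 = 22.45 °C
0.408 Ra = 0.408 × 38.0 = 15.5040 mm/d equivalent
ET₀ = 0.0023 × 15.5040 × (22.45 + 17.8) × √17.9 = 0.0023 × 15.5040 × 40.25 × 4.2308 = 6.0724 mm/d
ETc = Kc × ET₀ = 0.98 × 6.0724 = 5.9510 mm/d
Over 7 days: 5.9510 × 7 = 41.657 mm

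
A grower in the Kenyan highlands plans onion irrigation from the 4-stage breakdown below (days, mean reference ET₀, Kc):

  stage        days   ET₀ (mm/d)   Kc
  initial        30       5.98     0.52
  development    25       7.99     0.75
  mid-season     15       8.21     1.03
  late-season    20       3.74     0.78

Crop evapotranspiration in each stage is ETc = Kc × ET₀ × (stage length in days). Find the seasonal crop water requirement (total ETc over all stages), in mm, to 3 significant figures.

428 mm

initial: 0.52 × 5.98 × 30 = 93.29 mm
development: 0.75 × 7.99 × 25 = 149.81 mm
mid-season: 1.03 × 8.21 × 15 = 126.84 mm
late-season: 0.78 × 3.74 × 20 = 58.34 mm
Seasonal total = 428.28 mm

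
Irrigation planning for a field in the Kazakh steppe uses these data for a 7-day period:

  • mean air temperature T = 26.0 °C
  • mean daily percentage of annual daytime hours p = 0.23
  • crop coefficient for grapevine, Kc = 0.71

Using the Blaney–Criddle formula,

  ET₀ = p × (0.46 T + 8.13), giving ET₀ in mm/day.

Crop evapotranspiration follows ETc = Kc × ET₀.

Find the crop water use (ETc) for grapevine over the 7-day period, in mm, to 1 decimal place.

ET₀ = 0.23 × (0.46 × 26.0 + 8.13) = 0.23 × 20.090 = 4.6207 mm/d
ETc = Kc × ET₀ = 0.71 × 4.6207 = 3.2807 mm/d
Over 7 days: 3.2807 × 7 = 22.965 mm

23.0 mm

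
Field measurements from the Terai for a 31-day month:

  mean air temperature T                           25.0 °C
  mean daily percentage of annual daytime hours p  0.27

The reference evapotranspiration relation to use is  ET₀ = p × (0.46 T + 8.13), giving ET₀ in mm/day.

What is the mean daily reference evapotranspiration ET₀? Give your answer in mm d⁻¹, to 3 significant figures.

5.30 mm d⁻¹

ET₀ = 0.27 × (0.46 × 25.0 + 8.13) = 0.27 × 19.630 = 5.3001 mm/d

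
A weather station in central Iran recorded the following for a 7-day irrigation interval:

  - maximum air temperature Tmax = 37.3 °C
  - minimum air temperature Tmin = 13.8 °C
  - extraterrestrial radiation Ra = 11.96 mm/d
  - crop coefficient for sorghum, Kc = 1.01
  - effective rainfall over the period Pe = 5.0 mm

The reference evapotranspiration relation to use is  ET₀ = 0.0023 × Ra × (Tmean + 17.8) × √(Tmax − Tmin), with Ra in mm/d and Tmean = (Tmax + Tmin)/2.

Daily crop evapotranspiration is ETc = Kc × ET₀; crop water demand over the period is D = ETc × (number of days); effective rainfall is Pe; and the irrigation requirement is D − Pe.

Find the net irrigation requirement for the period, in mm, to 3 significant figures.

Tmean = (37.3 + 13.8)/2 = 25.55 °C
ET₀ = 0.0023 × 11.96 × (25.55 + 17.8) × √23.5 = 0.0023 × 11.96 × 43.35 × 4.8477 = 5.7807 mm/d
ETc = Kc × ET₀ = 1.01 × 5.7807 = 5.8385 mm/d
Crop demand D = ETc × 7 d = 5.8385 × 7 = 40.870 mm
D − Pe = 40.870 − 5.0 = 35.870 mm

35.9 mm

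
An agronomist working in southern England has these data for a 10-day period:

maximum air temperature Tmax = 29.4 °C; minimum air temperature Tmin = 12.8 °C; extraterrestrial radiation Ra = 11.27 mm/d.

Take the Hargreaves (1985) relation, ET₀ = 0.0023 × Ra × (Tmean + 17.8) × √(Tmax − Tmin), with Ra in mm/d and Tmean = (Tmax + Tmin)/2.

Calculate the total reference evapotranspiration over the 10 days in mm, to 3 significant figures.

41.1 mm

Tmean = (29.4 + 12.8)/2 = 21.10 °C
ET₀ = 0.0023 × 11.27 × (21.10 + 17.8) × √16.6 = 0.0023 × 11.27 × 38.90 × 4.0743 = 4.1082 mm/d
Over 10 days: 4.1082 × 10 = 41.082 mm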